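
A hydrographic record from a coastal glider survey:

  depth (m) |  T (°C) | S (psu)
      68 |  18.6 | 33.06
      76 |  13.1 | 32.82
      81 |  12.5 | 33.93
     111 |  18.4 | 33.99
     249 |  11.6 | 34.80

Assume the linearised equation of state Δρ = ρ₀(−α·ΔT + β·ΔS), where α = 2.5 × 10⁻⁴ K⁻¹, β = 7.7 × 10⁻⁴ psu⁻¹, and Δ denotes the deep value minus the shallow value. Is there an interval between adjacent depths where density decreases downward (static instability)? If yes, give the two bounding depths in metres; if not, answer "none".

81–111 m

Evaluate Δρ/ρ₀ = −αΔT + βΔS across each adjacent pair:
  68–76 m: −αΔT+βΔS = −(2.5 × 10⁻⁴)(-5.5)+(7.7 × 10⁻⁴)(-0.24) = 1.2 × 10⁻³ → stable
  76–81 m: −αΔT+βΔS = −(2.5 × 10⁻⁴)(-0.6)+(7.7 × 10⁻⁴)(+1.11) = 1.0 × 10⁻³ → stable
  81–111 m: −αΔT+βΔS = −(2.5 × 10⁻⁴)(+5.9)+(7.7 × 10⁻⁴)(+0.06) = -1.4 × 10⁻³ → UNSTABLE
  111–249 m: −αΔT+βΔS = −(2.5 × 10⁻⁴)(-6.8)+(7.7 × 10⁻⁴)(+0.81) = 2.3 × 10⁻³ → stable
The 81–111 m interval has Δρ < 0: lighter water underlies denser water.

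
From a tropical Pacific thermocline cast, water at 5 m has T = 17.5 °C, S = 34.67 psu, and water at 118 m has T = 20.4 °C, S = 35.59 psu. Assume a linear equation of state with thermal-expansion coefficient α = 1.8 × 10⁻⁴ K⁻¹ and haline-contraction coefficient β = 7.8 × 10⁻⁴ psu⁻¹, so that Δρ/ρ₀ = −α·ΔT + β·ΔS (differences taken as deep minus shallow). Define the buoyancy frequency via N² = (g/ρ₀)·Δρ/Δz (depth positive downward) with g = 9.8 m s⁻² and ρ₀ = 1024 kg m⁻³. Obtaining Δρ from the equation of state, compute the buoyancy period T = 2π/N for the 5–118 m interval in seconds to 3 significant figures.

ΔT = +2.9 K, ΔS = +0.92 psu (deep − shallow).
Δρ/ρ₀ = −αΔT + βΔS = -5.22 × 10⁻⁴ + 7.176 × 10⁻⁴ = 1.956 × 10⁻⁴, so Δρ ≈ 0.2003 kg m⁻³.
N² = (g/ρ₀)·Δρ/Δz = g·(Δρ/ρ₀)/Δz = 9.8 × 1.956 × 10⁻⁴ / 113 = 1.6964 × 10⁻⁵ s⁻².
N = √(1.6964 × 10⁻⁵) = 4.1187 × 10⁻³ rad s⁻¹ → T = 2π/N = 1.5255 × 10³ s ≈ 1.53 × 10³ s.

1.53 × 10³ s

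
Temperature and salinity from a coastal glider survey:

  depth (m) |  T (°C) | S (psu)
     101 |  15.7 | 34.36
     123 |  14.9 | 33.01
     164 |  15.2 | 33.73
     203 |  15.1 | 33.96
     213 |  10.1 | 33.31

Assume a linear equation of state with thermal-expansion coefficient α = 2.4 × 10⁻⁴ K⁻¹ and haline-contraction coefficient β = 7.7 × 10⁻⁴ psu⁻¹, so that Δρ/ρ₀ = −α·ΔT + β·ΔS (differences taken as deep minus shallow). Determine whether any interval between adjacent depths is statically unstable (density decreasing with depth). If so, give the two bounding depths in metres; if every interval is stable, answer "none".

Evaluate Δρ/ρ₀ = −αΔT + βΔS across each adjacent pair:
  101–123 m: −αΔT+βΔS = −(2.4 × 10⁻⁴)(-0.8)+(7.7 × 10⁻⁴)(-1.35) = -8.5 × 10⁻⁴ → UNSTABLE
  123–164 m: −αΔT+βΔS = −(2.4 × 10⁻⁴)(+0.3)+(7.7 × 10⁻⁴)(+0.72) = 4.8 × 10⁻⁴ → stable
  164–203 m: −αΔT+βΔS = −(2.4 × 10⁻⁴)(-0.1)+(7.7 × 10⁻⁴)(+0.23) = 2.0 × 10⁻⁴ → stable
  203–213 m: −αΔT+βΔS = −(2.4 × 10⁻⁴)(-5.0)+(7.7 × 10⁻⁴)(-0.65) = 7.0 × 10⁻⁴ → stable
The 101–123 m interval has Δρ < 0: lighter water underlies denser water.

101–123 m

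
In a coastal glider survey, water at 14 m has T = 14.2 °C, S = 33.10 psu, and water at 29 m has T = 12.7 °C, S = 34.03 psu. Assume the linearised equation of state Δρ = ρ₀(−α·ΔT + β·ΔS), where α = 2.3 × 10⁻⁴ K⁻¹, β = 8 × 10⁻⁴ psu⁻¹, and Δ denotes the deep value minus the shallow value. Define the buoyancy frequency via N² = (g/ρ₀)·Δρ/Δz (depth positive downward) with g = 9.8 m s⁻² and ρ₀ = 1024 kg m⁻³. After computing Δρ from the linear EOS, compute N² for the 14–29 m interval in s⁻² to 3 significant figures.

7.11 × 10⁻⁴ s⁻²

ΔT = -1.5 K, ΔS = +0.93 psu (deep − shallow).
Δρ/ρ₀ = −αΔT + βΔS = 3.45 × 10⁻⁴ + 7.44 × 10⁻⁴ = 1.089 × 10⁻³, so Δρ ≈ 1.115 kg m⁻³.
N² = (g/ρ₀)·Δρ/Δz = g·(Δρ/ρ₀)/Δz = 9.8 × 1.089 × 10⁻³ / 15 = 7.1148 × 10⁻⁴ s⁻² ≈ 7.11 × 10⁻⁴ s⁻².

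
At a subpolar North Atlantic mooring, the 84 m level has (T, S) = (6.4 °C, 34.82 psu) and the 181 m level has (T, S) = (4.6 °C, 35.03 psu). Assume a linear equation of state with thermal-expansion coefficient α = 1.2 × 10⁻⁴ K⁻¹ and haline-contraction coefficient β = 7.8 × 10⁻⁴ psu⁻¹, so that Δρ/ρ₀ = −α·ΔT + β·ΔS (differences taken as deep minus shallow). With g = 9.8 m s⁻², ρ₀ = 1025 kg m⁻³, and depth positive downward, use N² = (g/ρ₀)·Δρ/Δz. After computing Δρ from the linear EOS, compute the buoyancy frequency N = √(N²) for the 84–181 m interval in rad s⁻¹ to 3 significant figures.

6.19 × 10⁻³ rad s⁻¹

ΔT = -1.8 K, ΔS = +0.21 psu (deep − shallow).
Δρ/ρ₀ = −αΔT + βΔS = 2.16 × 10⁻⁴ + 1.638 × 10⁻⁴ = 3.798 × 10⁻⁴, so Δρ ≈ 0.3893 kg m⁻³.
N² = (g/ρ₀)·Δρ/Δz = g·(Δρ/ρ₀)/Δz = 9.8 × 3.798 × 10⁻⁴ / 97 = 3.8372 × 10⁻⁵ s⁻².
N = √(3.8372 × 10⁻⁵) = 6.1945 × 10⁻³ rad s⁻¹ ≈ 6.19 × 10⁻³ rad s⁻¹.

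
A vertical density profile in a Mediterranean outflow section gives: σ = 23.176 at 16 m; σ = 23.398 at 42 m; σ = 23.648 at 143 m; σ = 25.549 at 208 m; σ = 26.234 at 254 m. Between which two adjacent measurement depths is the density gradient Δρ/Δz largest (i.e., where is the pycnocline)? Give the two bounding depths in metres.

Compute the density gradient over each adjacent pair:
  16–42 m: Δρ/Δz = 0.222/26 = 8.5 × 10⁻³ kg m⁻⁴
  42–143 m: Δρ/Δz = 0.250/101 = 2.5 × 10⁻³ kg m⁻⁴
  143–208 m: Δρ/Δz = 1.901/65 = 0.029 kg m⁻⁴
  208–254 m: Δρ/Δz = 0.685/46 = 0.015 kg m⁻⁴
The largest gradient is in the 143–208 m interval — the pycnocline.

143–208 m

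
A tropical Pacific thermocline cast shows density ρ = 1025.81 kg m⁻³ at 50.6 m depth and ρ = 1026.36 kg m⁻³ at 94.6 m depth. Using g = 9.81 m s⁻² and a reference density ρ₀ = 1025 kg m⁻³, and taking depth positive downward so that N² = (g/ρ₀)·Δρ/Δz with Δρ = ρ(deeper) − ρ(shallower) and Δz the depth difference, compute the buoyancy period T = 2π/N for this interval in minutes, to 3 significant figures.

9.57 min

Δρ = 1026.36 − 1025.81 = 0.55 kg m⁻³ over Δz = 94.6 − 50.6 = 44 m.
N² = (9.81/1025) × (0.55/44) = 1.1963 × 10⁻⁴ s⁻².
N = √(1.1963 × 10⁻⁴) = 0.010938 rad s⁻¹, so T = 2π/N = 574.44 s = 9.5740 min ≈ 9.57 min.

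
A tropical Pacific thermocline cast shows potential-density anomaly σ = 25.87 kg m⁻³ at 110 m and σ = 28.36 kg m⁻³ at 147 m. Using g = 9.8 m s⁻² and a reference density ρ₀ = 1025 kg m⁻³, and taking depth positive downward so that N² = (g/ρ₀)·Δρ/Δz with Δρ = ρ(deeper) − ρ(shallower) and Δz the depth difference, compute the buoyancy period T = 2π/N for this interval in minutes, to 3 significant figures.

Δρ = 1028.36 − 1025.87 = 2.49 kg m⁻³ over Δz = 147 − 110 = 37 m.
N² = (9.8/1025) × (2.49/37) = 6.4343 × 10⁻⁴ s⁻².
N = √(6.4343 × 10⁻⁴) = 0.025366 rad s⁻¹, so T = 2π/N = 247.70 s = 4.1283 min ≈ 4.13 min.

4.13 min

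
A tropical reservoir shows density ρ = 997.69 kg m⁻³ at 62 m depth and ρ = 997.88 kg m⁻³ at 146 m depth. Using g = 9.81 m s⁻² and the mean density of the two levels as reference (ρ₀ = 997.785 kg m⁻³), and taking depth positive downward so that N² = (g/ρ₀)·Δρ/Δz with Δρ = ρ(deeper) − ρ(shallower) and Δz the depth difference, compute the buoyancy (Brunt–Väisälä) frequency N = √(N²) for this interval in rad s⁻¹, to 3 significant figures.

Δρ = 997.88 − 997.69 = 0.19 kg m⁻³ over Δz = 146 − 62 = 84 m.
N² = (9.81/997.785) × (0.19/84) = 2.2239 × 10⁻⁵ s⁻².
N = √(2.2239 × 10⁻⁵) = 4.7158 × 10⁻³ rad s⁻¹ ≈ 4.72 × 10⁻³ rad s⁻¹.
Since Δρ > 0 the layer is stably stratified.

4.72 × 10⁻³ rad s⁻¹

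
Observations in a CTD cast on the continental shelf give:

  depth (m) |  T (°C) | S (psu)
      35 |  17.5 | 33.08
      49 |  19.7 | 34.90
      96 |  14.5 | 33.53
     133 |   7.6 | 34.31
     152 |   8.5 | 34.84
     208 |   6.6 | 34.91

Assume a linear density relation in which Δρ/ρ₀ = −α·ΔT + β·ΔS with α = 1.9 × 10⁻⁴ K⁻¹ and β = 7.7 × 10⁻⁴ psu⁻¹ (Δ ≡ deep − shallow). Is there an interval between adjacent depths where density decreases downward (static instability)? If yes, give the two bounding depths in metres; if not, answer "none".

49–96 m

Evaluate Δρ/ρ₀ = −αΔT + βΔS across each adjacent pair:
  35–49 m: −αΔT+βΔS = −(1.9 × 10⁻⁴)(+2.2)+(7.7 × 10⁻⁴)(+1.82) = 9.8 × 10⁻⁴ → stable
  49–96 m: −αΔT+βΔS = −(1.9 × 10⁻⁴)(-5.2)+(7.7 × 10⁻⁴)(-1.37) = -6.7 × 10⁻⁵ → UNSTABLE
  96–133 m: −αΔT+βΔS = −(1.9 × 10⁻⁴)(-6.9)+(7.7 × 10⁻⁴)(+0.78) = 1.9 × 10⁻³ → stable
  133–152 m: −αΔT+βΔS = −(1.9 × 10⁻⁴)(+0.9)+(7.7 × 10⁻⁴)(+0.53) = 2.4 × 10⁻⁴ → stable
  152–208 m: −αΔT+βΔS = −(1.9 × 10⁻⁴)(-1.9)+(7.7 × 10⁻⁴)(+0.07) = 4.1 × 10⁻⁴ → stable
The 49–96 m interval has Δρ < 0: lighter water underlies denser water.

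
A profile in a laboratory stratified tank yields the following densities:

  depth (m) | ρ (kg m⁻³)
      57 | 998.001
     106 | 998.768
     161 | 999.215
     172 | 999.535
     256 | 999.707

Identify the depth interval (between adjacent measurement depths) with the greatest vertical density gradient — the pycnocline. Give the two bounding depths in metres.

Compute the density gradient over each adjacent pair:
  57–106 m: Δρ/Δz = 0.767/49 = 0.016 kg m⁻⁴
  106–161 m: Δρ/Δz = 0.447/55 = 8.1 × 10⁻³ kg m⁻⁴
  161–172 m: Δρ/Δz = 0.320/11 = 0.029 kg m⁻⁴
  172–256 m: Δρ/Δz = 0.172/84 = 2.0 × 10⁻³ kg m⁻⁴
The largest gradient is in the 161–172 m interval — the pycnocline.

161–172 m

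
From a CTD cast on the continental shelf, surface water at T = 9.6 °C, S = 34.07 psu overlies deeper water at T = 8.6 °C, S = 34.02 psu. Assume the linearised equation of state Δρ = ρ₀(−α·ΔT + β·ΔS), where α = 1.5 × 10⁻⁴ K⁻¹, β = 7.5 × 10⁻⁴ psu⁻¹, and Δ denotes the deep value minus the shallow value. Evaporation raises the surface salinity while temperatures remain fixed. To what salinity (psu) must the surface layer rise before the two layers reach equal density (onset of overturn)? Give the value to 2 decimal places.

Neutral buoyancy requires −α(T_deep − T_surf) + β(S_deep − S_surf′) = 0.
S_surf′ = S_deep − (α/β)·ΔT = 34.02 − (1.5 × 10⁻⁴/7.5 × 10⁻⁴)·(-1.0) = 34.2200 psu.
Increase required: 34.2200 − 34.07 = 0.1500 psu.

34.22 psu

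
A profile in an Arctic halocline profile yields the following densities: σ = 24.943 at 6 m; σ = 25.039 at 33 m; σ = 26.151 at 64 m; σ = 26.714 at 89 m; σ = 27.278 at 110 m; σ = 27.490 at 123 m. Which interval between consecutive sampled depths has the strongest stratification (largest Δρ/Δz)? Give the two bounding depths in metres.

33–64 m

Compute the density gradient over each adjacent pair:
  6–33 m: Δρ/Δz = 0.096/27 = 3.6 × 10⁻³ kg m⁻⁴
  33–64 m: Δρ/Δz = 1.112/31 = 0.036 kg m⁻⁴
  64–89 m: Δρ/Δz = 0.563/25 = 0.023 kg m⁻⁴
  89–110 m: Δρ/Δz = 0.564/21 = 0.027 kg m⁻⁴
  110–123 m: Δρ/Δz = 0.212/13 = 0.016 kg m⁻⁴
The largest gradient is in the 33–64 m interval — the pycnocline.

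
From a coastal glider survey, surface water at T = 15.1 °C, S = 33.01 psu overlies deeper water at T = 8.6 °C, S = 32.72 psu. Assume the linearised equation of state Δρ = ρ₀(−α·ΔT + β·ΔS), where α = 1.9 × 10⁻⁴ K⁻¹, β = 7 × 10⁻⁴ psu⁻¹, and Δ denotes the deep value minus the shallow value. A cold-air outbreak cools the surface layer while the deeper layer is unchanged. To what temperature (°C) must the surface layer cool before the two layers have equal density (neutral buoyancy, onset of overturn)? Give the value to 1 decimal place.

9.7 °C

Neutral buoyancy requires Δρ = 0, i.e. −α(T_deep − T_surf′) + β(S_deep − S_surf) = 0.
T_surf′ = T_deep − (β/α)·ΔS = 8.6 − (7 × 10⁻⁴/1.9 × 10⁻⁴)·(-0.29) = 9.668 °C.
Cooling required: 15.1 − (9.668) = 5.432 °C.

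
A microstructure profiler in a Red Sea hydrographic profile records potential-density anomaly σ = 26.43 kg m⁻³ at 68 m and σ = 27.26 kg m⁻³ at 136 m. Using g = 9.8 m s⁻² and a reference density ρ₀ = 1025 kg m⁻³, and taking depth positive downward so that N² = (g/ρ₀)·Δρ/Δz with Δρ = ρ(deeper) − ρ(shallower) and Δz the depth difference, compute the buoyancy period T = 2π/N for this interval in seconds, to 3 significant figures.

582 s

Δρ = 1027.26 − 1026.43 = 0.83 kg m⁻³ over Δz = 136 − 68 = 68 m.
N² = (9.8/1025) × (0.83/68) = 1.1670 × 10⁻⁴ s⁻².
N = √(1.1670 × 10⁻⁴) = 0.010803 rad s⁻¹, so T = 2π/N = 581.61 s ≈ 582 s.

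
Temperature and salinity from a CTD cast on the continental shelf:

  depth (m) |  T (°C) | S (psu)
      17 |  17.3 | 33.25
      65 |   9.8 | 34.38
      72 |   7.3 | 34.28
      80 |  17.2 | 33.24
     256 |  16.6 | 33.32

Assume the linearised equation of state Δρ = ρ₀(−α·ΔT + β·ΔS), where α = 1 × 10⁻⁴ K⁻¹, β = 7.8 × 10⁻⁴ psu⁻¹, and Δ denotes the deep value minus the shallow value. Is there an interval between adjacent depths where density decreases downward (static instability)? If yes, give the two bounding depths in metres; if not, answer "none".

Evaluate Δρ/ρ₀ = −αΔT + βΔS across each adjacent pair:
  17–65 m: −αΔT+βΔS = −(1 × 10⁻⁴)(-7.5)+(7.8 × 10⁻⁴)(+1.13) = 1.6 × 10⁻³ → stable
  65–72 m: −αΔT+βΔS = −(1 × 10⁻⁴)(-2.5)+(7.8 × 10⁻⁴)(-0.10) = 1.7 × 10⁻⁴ → stable
  72–80 m: −αΔT+βΔS = −(1 × 10⁻⁴)(+9.9)+(7.8 × 10⁻⁴)(-1.04) = -1.8 × 10⁻³ → UNSTABLE
  80–256 m: −αΔT+βΔS = −(1 × 10⁻⁴)(-0.6)+(7.8 × 10⁻⁴)(+0.08) = 1.2 × 10⁻⁴ → stable
The 72–80 m interval has Δρ < 0: lighter water underlies denser water.

72–80 m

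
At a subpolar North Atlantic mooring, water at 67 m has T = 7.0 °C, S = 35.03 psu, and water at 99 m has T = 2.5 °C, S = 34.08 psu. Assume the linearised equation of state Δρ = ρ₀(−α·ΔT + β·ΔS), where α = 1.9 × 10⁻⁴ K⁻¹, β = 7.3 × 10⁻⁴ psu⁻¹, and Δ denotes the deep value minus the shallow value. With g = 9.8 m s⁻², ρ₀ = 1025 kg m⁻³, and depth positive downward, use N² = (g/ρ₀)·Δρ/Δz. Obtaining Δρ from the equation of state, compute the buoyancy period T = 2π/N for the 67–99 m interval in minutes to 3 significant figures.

ΔT = -4.5 K, ΔS = -0.95 psu (deep − shallow).
Δρ/ρ₀ = −αΔT + βΔS = 8.55 × 10⁻⁴ − 6.935 × 10⁻⁴ = 1.615 × 10⁻⁴, so Δρ ≈ 0.1655 kg m⁻³.
N² = (g/ρ₀)·Δρ/Δz = g·(Δρ/ρ₀)/Δz = 9.8 × 1.615 × 10⁻⁴ / 32 = 4.9459 × 10⁻⁵ s⁻².
N = √(4.9459 × 10⁻⁵) = 7.0327 × 10⁻³ rad s⁻¹ → T = 2π/N = 893.42 s = 14.890 min ≈ 14.9 min.

14.9 min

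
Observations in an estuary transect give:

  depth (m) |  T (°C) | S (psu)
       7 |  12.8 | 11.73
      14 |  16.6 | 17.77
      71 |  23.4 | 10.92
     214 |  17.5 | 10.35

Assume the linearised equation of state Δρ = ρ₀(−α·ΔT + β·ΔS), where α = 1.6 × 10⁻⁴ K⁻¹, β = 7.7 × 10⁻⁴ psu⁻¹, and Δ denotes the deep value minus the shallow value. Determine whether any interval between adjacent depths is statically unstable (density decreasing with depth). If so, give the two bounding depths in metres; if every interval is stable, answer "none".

14–71 m

Evaluate Δρ/ρ₀ = −αΔT + βΔS across each adjacent pair:
  7–14 m: −αΔT+βΔS = −(1.6 × 10⁻⁴)(+3.8)+(7.7 × 10⁻⁴)(+6.04) = 4.0 × 10⁻³ → stable
  14–71 m: −αΔT+βΔS = −(1.6 × 10⁻⁴)(+6.8)+(7.7 × 10⁻⁴)(-6.85) = -6.4 × 10⁻³ → UNSTABLE
  71–214 m: −αΔT+βΔS = −(1.6 × 10⁻⁴)(-5.9)+(7.7 × 10⁻⁴)(-0.57) = 5.1 × 10⁻⁴ → stable
The 14–71 m interval has Δρ < 0: lighter water underlies denser water.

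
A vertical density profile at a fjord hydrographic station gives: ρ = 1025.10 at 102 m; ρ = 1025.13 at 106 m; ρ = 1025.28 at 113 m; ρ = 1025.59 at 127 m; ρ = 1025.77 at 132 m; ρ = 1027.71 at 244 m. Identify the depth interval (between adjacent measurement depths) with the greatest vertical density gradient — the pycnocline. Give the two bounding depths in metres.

127–132 m

Compute the density gradient over each adjacent pair:
  102–106 m: Δρ/Δz = 0.03/4 = 7.5 × 10⁻³ kg m⁻⁴
  106–113 m: Δρ/Δz = 0.15/7 = 0.021 kg m⁻⁴
  113–127 m: Δρ/Δz = 0.31/14 = 0.022 kg m⁻⁴
  127–132 m: Δρ/Δz = 0.18/5 = 0.036 kg m⁻⁴
  132–244 m: Δρ/Δz = 1.94/112 = 0.017 kg m⁻⁴
The largest gradient is in the 127–132 m interval — the pycnocline.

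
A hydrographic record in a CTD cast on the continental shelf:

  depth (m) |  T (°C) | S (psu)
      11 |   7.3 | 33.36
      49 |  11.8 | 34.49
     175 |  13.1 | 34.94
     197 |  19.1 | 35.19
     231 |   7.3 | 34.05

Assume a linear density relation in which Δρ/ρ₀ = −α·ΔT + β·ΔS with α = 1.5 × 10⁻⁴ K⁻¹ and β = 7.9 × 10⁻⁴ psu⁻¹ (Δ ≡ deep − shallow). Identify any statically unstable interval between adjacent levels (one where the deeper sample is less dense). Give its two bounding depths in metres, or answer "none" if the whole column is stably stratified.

175–197 m

Evaluate Δρ/ρ₀ = −αΔT + βΔS across each adjacent pair:
  11–49 m: −αΔT+βΔS = −(1.5 × 10⁻⁴)(+4.5)+(7.9 × 10⁻⁴)(+1.13) = 2.2 × 10⁻⁴ → stable
  49–175 m: −αΔT+βΔS = −(1.5 × 10⁻⁴)(+1.3)+(7.9 × 10⁻⁴)(+0.45) = 1.6 × 10⁻⁴ → stable
  175–197 m: −αΔT+βΔS = −(1.5 × 10⁻⁴)(+6.0)+(7.9 × 10⁻⁴)(+0.25) = -7.0 × 10⁻⁴ → UNSTABLE
  197–231 m: −αΔT+βΔS = −(1.5 × 10⁻⁴)(-11.8)+(7.9 × 10⁻⁴)(-1.14) = 8.7 × 10⁻⁴ → stable
The 175–197 m interval has Δρ < 0: lighter water underlies denser water.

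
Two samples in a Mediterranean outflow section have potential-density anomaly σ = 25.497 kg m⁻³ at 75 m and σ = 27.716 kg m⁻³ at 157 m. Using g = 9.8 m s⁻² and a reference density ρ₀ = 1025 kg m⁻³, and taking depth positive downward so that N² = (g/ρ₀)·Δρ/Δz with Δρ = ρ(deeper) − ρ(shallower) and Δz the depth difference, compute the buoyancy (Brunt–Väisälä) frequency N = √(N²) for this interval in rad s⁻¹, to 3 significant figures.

0.0161 rad s⁻¹

Δρ = 1027.716 − 1025.497 = 2.219 kg m⁻³ over Δz = 157 − 75 = 82 m.
N² = (9.8/1025) × (2.219/82) = 2.5873 × 10⁻⁴ s⁻².
N = √(2.5873 × 10⁻⁴) = 0.016085 rad s⁻¹ ≈ 0.0161 rad s⁻¹.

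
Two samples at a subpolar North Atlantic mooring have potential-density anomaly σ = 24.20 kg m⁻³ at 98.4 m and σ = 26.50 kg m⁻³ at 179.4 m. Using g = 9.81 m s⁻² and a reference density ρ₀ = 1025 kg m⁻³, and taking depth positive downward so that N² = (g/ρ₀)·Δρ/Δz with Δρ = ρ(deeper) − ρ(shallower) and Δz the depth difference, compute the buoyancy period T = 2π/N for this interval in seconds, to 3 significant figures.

Δρ = 1026.50 − 1024.20 = 2.30 kg m⁻³ over Δz = 179.4 − 98.4 = 81 m.
N² = (9.81/1025) × (2.30/81) = 2.7176 × 10⁻⁴ s⁻².
N = √(2.7176 × 10⁻⁴) = 0.016485 rad s⁻¹, so T = 2π/N = 381.15 s ≈ 381 s.
Since Δρ > 0 the layer is stably stratified.

381 s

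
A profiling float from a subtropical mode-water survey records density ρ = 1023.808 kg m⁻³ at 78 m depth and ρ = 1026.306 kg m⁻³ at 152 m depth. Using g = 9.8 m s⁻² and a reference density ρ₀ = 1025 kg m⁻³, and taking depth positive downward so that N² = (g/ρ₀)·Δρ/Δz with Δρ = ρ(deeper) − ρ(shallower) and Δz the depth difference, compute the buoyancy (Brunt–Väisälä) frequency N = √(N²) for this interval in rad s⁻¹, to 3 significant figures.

0.0180 rad s⁻¹

Δρ = 1026.306 − 1023.808 = 2.498 kg m⁻³ over Δz = 152 − 78 = 74 m.
N² = (9.8/1025) × (2.498/74) = 3.2275 × 10⁻⁴ s⁻².
N = √(3.2275 × 10⁻⁴) = 0.017965 rad s⁻¹ ≈ 0.0180 rad s⁻¹.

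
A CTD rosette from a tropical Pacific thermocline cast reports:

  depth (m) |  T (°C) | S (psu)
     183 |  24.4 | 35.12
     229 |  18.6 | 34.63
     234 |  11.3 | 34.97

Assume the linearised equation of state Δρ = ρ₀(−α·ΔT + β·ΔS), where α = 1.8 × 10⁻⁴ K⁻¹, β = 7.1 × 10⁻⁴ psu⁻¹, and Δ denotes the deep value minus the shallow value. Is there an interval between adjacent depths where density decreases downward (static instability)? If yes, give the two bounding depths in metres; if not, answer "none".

Evaluate Δρ/ρ₀ = −αΔT + βΔS across each adjacent pair:
  183–229 m: −αΔT+βΔS = −(1.8 × 10⁻⁴)(-5.8)+(7.1 × 10⁻⁴)(-0.49) = 7.0 × 10⁻⁴ → stable
  229–234 m: −αΔT+βΔS = −(1.8 × 10⁻⁴)(-7.3)+(7.1 × 10⁻⁴)(+0.34) = 1.6 × 10⁻³ → stable
Every interval has Δρ > 0: the column is stably stratified throughout.

none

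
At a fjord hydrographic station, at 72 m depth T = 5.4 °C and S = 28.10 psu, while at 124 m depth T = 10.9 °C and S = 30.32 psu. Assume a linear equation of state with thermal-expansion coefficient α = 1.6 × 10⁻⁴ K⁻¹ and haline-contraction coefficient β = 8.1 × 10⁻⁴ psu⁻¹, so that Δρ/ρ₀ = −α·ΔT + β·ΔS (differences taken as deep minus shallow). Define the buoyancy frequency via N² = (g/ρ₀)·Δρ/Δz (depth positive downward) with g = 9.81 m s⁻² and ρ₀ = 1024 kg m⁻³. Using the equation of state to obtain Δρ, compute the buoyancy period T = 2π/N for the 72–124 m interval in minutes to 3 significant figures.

ΔT = +5.5 K, ΔS = +2.22 psu (deep − shallow).
Δρ/ρ₀ = −αΔT + βΔS = -8.80 × 10⁻⁴ + 1.7982 × 10⁻³ = 9.182 × 10⁻⁴, so Δρ ≈ 0.9402 kg m⁻³.
N² = (g/ρ₀)·Δρ/Δz = g·(Δρ/ρ₀)/Δz = 9.81 × 9.182 × 10⁻⁴ / 52 = 1.7322 × 10⁻⁴ s⁻².
N = √(1.7322 × 10⁻⁴) = 0.013161 rad s⁻¹ → T = 2π/N = 477.41 s = 7.9568 min ≈ 7.96 min.

7.96 min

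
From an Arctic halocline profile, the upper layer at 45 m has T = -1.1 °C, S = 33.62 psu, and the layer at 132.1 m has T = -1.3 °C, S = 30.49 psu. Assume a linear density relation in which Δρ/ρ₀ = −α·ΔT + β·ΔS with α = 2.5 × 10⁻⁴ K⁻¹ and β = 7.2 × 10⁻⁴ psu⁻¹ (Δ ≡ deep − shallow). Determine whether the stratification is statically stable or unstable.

ΔT = -1.3 − -1.1 = -0.2 K and ΔS = 30.49 − 33.62 = -3.13 psu (deep − shallow).
−αΔT = 5.00 × 10⁻⁵; βΔS = -2.2536 × 10⁻³; sum Δρ/ρ₀ = -2.2036 × 10⁻³.
Δρ/ρ₀ < 0, so Δρ < 0: deeper water is lighter → statically unstable; the column would overturn.

unstable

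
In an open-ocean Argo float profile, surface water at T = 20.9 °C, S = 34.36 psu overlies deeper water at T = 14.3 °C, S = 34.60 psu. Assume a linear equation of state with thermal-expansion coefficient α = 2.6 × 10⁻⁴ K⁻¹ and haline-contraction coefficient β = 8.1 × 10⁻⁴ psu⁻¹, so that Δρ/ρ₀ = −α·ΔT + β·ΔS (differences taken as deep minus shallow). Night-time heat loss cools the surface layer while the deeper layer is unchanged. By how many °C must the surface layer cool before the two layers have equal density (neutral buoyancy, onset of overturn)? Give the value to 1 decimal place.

7.3 °C

Neutral buoyancy requires Δρ = 0, i.e. −α(T_deep − T_surf′) + β(S_deep − S_surf) = 0.
T_surf′ = T_deep − (β/α)·ΔS = 14.3 − (8.1 × 10⁻⁴/2.6 × 10⁻⁴)·(+0.24) = 13.552 °C.
Cooling required: 20.9 − (13.552) = 7.348 °C.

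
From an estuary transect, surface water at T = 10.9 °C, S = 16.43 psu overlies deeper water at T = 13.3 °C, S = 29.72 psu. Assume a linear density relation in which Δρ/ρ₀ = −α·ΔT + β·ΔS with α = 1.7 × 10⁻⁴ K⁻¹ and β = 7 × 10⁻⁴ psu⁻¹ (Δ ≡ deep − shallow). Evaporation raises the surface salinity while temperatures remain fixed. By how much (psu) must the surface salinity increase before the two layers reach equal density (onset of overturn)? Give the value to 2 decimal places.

12.71 psu

Neutral buoyancy requires −α(T_deep − T_surf) + β(S_deep − S_surf′) = 0.
S_surf′ = S_deep − (α/β)·ΔT = 29.72 − (1.7 × 10⁻⁴/7 × 10⁻⁴)·(+2.4) = 29.1371 psu.
Increase required: 29.1371 − 16.43 = 12.7071 psu.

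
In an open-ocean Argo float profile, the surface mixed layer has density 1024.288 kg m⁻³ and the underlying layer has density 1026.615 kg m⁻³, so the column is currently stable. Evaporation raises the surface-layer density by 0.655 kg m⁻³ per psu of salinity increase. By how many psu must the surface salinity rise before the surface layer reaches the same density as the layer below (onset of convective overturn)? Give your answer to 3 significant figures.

Density deficit of the surface layer: 1026.615 − 1024.288 = 2.327 kg m⁻³.
Required change = 2.327 / 0.655 = 3.55 psu.

3.55 psu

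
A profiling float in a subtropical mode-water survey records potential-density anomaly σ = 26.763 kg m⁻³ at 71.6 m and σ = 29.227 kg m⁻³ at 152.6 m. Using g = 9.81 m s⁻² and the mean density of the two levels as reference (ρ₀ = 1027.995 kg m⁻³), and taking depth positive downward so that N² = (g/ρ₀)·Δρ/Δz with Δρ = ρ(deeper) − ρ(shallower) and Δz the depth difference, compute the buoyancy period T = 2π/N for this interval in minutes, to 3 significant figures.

Δρ = 1029.227 − 1026.763 = 2.464 kg m⁻³ over Δz = 152.6 − 71.6 = 81 m.
N² = (9.81/1027.995) × (2.464/81) = 2.9029 × 10⁻⁴ s⁻².
N = √(2.9029 × 10⁻⁴) = 0.017038 rad s⁻¹, so T = 2π/N = 368.77 s = 6.1462 min ≈ 6.15 min.

6.15 min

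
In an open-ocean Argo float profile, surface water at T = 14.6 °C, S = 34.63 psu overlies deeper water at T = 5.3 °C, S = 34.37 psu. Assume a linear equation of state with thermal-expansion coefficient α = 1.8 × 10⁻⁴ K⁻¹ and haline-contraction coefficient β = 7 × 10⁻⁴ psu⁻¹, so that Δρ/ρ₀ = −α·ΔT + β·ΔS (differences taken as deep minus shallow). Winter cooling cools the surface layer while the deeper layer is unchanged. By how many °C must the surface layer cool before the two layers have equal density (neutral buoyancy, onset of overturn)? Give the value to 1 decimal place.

Neutral buoyancy requires Δρ = 0, i.e. −α(T_deep − T_surf′) + β(S_deep − S_surf) = 0.
T_surf′ = T_deep − (β/α)·ΔS = 5.3 − (7 × 10⁻⁴/1.8 × 10⁻⁴)·(-0.26) = 6.311 °C.
Cooling required: 14.6 − (6.311) = 8.289 °C.

8.3 °C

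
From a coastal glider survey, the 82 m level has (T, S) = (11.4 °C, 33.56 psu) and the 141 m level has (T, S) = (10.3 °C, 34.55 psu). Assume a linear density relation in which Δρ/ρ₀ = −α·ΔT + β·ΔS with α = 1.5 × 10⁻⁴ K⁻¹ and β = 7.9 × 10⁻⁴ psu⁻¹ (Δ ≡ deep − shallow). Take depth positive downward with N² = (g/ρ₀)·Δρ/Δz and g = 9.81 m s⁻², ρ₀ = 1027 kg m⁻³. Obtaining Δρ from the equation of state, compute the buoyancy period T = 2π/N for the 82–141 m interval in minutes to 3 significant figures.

8.34 min

ΔT = -1.1 K, ΔS = +0.99 psu (deep − shallow).
Δρ/ρ₀ = −αΔT + βΔS = 1.65 × 10⁻⁴ + 7.821 × 10⁻⁴ = 9.471 × 10⁻⁴, so Δρ ≈ 0.9727 kg m⁻³.
N² = (g/ρ₀)·Δρ/Δz = g·(Δρ/ρ₀)/Δz = 9.81 × 9.471 × 10⁻⁴ / 59 = 1.5748 × 10⁻⁴ s⁻².
N = √(1.5748 × 10⁻⁴) = 0.012549 rad s⁻¹ → T = 2π/N = 500.69 s = 8.3448 min ≈ 8.34 min.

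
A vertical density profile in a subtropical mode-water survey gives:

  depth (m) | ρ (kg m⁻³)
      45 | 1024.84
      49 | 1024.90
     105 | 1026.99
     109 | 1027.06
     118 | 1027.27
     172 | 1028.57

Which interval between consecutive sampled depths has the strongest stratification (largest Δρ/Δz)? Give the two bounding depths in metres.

49–105 m

Compute the density gradient over each adjacent pair:
  45–49 m: Δρ/Δz = 0.06/4 = 0.015 kg m⁻⁴
  49–105 m: Δρ/Δz = 2.09/56 = 0.037 kg m⁻⁴
  105–109 m: Δρ/Δz = 0.07/4 = 0.018 kg m⁻⁴
  109–118 m: Δρ/Δz = 0.21/9 = 0.023 kg m⁻⁴
  118–172 m: Δρ/Δz = 1.30/54 = 0.024 kg m⁻⁴
The largest gradient is in the 49–105 m interval — the pycnocline.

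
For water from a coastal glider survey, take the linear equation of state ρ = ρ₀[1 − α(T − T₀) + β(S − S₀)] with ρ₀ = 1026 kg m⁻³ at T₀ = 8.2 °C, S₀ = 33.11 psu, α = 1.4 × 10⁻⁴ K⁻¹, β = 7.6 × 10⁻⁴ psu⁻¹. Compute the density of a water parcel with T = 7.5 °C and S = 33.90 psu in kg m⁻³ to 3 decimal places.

T − T₀ = -0.7 K, S − S₀ = +0.79 psu.
Bracket = 1 − α·(-0.7) + β·(+0.79) = 1 + (6.984 × 10⁻⁴) = 1.0006984.
ρ = 1026 × 1.0006984 = 1026.717 kg m⁻³.

1026.717 kg m⁻³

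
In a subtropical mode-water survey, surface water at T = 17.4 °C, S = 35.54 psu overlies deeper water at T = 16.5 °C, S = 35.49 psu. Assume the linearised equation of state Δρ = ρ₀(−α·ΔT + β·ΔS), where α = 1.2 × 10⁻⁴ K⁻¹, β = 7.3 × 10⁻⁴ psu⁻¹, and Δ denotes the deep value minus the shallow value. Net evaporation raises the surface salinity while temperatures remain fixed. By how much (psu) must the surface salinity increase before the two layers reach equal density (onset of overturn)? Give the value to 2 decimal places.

0.10 psu

Neutral buoyancy requires −α(T_deep − T_surf) + β(S_deep − S_surf′) = 0.
S_surf′ = S_deep − (α/β)·ΔT = 35.49 − (1.2 × 10⁻⁴/7.3 × 10⁻⁴)·(-0.9) = 35.6379 psu.
Increase required: 35.6379 − 35.54 = 0.0979 psu.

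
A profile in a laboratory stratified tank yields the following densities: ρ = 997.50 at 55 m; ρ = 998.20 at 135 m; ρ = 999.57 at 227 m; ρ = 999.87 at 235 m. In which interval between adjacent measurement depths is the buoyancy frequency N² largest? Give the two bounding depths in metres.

Compute the density gradient over each adjacent pair:
  55–135 m: Δρ/Δz = 0.70/80 = 8.7 × 10⁻³ kg m⁻⁴
  135–227 m: Δρ/Δz = 1.37/92 = 0.015 kg m⁻⁴
  227–235 m: Δρ/Δz = 0.30/8 = 0.037 kg m⁻⁴
The largest gradient is in the 227–235 m interval — the pycnocline.

227–235 m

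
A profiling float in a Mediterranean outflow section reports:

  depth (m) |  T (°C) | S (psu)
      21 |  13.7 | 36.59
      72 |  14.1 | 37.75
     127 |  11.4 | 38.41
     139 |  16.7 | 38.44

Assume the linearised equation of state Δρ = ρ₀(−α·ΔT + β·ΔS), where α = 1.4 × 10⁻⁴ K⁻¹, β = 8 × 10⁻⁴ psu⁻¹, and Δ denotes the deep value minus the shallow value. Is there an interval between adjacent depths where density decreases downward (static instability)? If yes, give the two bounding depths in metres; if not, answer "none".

Evaluate Δρ/ρ₀ = −αΔT + βΔS across each adjacent pair:
  21–72 m: −αΔT+βΔS = −(1.4 × 10⁻⁴)(+0.4)+(8 × 10⁻⁴)(+1.16) = 8.7 × 10⁻⁴ → stable
  72–127 m: −αΔT+βΔS = −(1.4 × 10⁻⁴)(-2.7)+(8 × 10⁻⁴)(+0.66) = 9.1 × 10⁻⁴ → stable
  127–139 m: −αΔT+βΔS = −(1.4 × 10⁻⁴)(+5.3)+(8 × 10⁻⁴)(+0.03) = -7.2 × 10⁻⁴ → UNSTABLE
The 127–139 m interval has Δρ < 0: lighter water underlies denser water.

127–139 m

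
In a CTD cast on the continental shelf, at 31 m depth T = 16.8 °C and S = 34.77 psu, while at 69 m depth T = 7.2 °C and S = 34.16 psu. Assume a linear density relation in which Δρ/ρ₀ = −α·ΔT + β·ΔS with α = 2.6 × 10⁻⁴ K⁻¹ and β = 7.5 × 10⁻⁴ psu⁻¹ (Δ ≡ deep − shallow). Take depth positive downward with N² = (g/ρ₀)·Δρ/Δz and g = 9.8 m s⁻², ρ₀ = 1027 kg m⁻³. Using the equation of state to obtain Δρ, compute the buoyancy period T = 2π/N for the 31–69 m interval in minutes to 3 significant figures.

4.57 min

ΔT = -9.6 K, ΔS = -0.61 psu (deep − shallow).
Δρ/ρ₀ = −αΔT + βΔS = 2.496 × 10⁻³ − 4.575 × 10⁻⁴ = 2.0385 × 10⁻³, so Δρ ≈ 2.094 kg m⁻³.
N² = (g/ρ₀)·Δρ/Δz = g·(Δρ/ρ₀)/Δz = 9.8 × 2.0385 × 10⁻³ / 38 = 5.2572 × 10⁻⁴ s⁻².
N = √(5.2572 × 10⁻⁴) = 0.022929 rad s⁻¹ → T = 2π/N = 274.03 s = 4.5672 min ≈ 4.57 min.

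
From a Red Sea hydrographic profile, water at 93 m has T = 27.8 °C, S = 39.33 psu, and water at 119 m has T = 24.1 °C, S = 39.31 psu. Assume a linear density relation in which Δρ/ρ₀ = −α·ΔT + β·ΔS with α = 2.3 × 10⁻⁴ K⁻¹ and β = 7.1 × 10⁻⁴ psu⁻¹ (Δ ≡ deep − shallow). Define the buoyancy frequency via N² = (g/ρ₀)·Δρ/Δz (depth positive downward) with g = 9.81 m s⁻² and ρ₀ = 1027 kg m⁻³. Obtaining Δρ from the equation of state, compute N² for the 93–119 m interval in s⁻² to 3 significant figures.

ΔT = -3.7 K, ΔS = -0.02 psu (deep − shallow).
Δρ/ρ₀ = −αΔT + βΔS = 8.51 × 10⁻⁴ − 1.42 × 10⁻⁵ = 8.368 × 10⁻⁴, so Δρ ≈ 0.8594 kg m⁻³.
N² = (g/ρ₀)·Δρ/Δz = g·(Δρ/ρ₀)/Δz = 9.81 × 8.368 × 10⁻⁴ / 26 = 3.1573 × 10⁻⁴ s⁻² ≈ 3.16 × 10⁻⁴ s⁻².

3.16 × 10⁻⁴ s⁻²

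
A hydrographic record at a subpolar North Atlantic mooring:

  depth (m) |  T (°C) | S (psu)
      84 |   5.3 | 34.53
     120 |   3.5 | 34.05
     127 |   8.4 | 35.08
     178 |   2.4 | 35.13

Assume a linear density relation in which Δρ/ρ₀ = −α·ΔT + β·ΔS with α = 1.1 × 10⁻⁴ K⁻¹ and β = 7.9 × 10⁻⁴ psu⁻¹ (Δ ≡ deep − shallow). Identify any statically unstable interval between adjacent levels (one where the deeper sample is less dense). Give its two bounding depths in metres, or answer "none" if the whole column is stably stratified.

84–120 m

Evaluate Δρ/ρ₀ = −αΔT + βΔS across each adjacent pair:
  84–120 m: −αΔT+βΔS = −(1.1 × 10⁻⁴)(-1.8)+(7.9 × 10⁻⁴)(-0.48) = -1.8 × 10⁻⁴ → UNSTABLE
  120–127 m: −αΔT+βΔS = −(1.1 × 10⁻⁴)(+4.9)+(7.9 × 10⁻⁴)(+1.03) = 2.7 × 10⁻⁴ → stable
  127–178 m: −αΔT+βΔS = −(1.1 × 10⁻⁴)(-6.0)+(7.9 × 10⁻⁴)(+0.05) = 7.0 × 10⁻⁴ → stable
The 84–120 m interval has Δρ < 0: lighter water underlies denser water.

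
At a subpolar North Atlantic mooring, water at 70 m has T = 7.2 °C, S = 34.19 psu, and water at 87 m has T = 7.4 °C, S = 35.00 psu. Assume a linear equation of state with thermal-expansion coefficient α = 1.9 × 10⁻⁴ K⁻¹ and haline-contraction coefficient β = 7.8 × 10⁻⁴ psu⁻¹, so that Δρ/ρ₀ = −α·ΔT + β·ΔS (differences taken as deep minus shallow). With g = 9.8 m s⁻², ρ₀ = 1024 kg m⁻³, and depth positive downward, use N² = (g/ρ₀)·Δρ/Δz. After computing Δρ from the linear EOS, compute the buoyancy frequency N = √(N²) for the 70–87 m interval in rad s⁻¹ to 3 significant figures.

0.0185 rad s⁻¹

ΔT = +0.2 K, ΔS = +0.81 psu (deep − shallow).
Δρ/ρ₀ = −αΔT + βΔS = -3.80 × 10⁻⁵ + 6.318 × 10⁻⁴ = 5.938 × 10⁻⁴, so Δρ ≈ 0.6081 kg m⁻³.
N² = (g/ρ₀)·Δρ/Δz = g·(Δρ/ρ₀)/Δz = 9.8 × 5.938 × 10⁻⁴ / 17 = 3.4231 × 10⁻⁴ s⁻².
N = √(3.4231 × 10⁻⁴) = 0.018502 rad s⁻¹ ≈ 0.0185 rad s⁻¹.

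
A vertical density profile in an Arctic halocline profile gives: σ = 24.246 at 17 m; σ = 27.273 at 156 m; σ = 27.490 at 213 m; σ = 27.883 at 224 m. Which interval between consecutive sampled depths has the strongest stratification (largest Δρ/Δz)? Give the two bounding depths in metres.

213–224 m

Compute the density gradient over each adjacent pair:
  17–156 m: Δρ/Δz = 3.027/139 = 0.022 kg m⁻⁴
  156–213 m: Δρ/Δz = 0.217/57 = 3.8 × 10⁻³ kg m⁻⁴
  213–224 m: Δρ/Δz = 0.393/11 = 0.036 kg m⁻⁴
The largest gradient is in the 213–224 m interval — the pycnocline.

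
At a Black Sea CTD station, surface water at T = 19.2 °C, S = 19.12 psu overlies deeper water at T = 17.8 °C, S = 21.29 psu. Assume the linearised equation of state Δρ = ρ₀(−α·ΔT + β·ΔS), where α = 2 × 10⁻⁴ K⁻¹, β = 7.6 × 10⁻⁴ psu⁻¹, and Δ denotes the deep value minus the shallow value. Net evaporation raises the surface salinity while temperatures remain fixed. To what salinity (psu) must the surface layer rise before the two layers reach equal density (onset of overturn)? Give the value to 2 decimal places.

21.66 psu

Neutral buoyancy requires −α(T_deep − T_surf) + β(S_deep − S_surf′) = 0.
S_surf′ = S_deep − (α/β)·ΔT = 21.29 − (2 × 10⁻⁴/7.6 × 10⁻⁴)·(-1.4) = 21.6584 psu.
Increase required: 21.6584 − 19.12 = 2.5384 psu.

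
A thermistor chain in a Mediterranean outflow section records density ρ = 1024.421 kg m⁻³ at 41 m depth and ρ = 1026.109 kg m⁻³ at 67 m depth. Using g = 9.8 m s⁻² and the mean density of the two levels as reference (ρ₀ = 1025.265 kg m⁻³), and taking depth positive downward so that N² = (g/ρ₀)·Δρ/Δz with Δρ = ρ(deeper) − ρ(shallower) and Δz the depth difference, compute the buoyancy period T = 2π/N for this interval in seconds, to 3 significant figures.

252 s

Δρ = 1026.109 − 1024.421 = 1.688 kg m⁻³ over Δz = 67 − 41 = 26 m.
N² = (9.8/1025.265) × (1.688/26) = 6.2057 × 10⁻⁴ s⁻².
N = √(6.2057 × 10⁻⁴) = 0.024911 rad s⁻¹, so T = 2π/N = 252.23 s ≈ 252 s.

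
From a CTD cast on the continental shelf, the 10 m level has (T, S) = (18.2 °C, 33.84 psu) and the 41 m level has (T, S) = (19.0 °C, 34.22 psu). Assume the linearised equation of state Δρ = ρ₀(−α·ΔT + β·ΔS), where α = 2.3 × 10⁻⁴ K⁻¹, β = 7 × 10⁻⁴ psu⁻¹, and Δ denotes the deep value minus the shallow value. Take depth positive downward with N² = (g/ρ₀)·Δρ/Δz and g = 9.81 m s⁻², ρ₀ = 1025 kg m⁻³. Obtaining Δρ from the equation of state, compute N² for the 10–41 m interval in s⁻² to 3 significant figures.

2.59 × 10⁻⁵ s⁻²

ΔT = +0.8 K, ΔS = +0.38 psu (deep − shallow).
Δρ/ρ₀ = −αΔT + βΔS = -1.84 × 10⁻⁴ + 2.66 × 10⁻⁴ = 8.20 × 10⁻⁵, so Δρ ≈ 0.08405 kg m⁻³.
N² = (g/ρ₀)·Δρ/Δz = g·(Δρ/ρ₀)/Δz = 9.81 × 8.20 × 10⁻⁵ / 31 = 2.5949 × 10⁻⁵ s⁻² ≈ 2.59 × 10⁻⁵ s⁻².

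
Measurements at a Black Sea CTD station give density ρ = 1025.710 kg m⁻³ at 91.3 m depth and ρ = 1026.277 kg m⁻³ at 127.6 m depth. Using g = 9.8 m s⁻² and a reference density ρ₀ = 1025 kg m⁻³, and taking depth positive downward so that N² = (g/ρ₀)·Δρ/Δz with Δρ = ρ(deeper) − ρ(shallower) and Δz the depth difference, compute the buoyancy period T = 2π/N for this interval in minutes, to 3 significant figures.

Δρ = 1026.277 − 1025.710 = 0.567 kg m⁻³ over Δz = 127.6 − 91.3 = 36.3 m.
N² = (9.8/1025) × (0.567/36.3) = 1.4934 × 10⁻⁴ s⁻².
N = √(1.4934 × 10⁻⁴) = 0.012220 rad s⁻¹, so T = 2π/N = 514.17 s = 8.5695 min ≈ 8.57 min.
A positive N² confirms static stability across the interval.

8.57 min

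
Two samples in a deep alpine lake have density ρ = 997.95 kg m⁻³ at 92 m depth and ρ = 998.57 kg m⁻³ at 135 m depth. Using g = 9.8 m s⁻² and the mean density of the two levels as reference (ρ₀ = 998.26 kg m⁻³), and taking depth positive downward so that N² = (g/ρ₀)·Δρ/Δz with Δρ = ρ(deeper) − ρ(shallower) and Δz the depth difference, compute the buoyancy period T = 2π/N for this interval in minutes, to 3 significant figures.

8.80 min

Δρ = 998.57 − 997.95 = 0.62 kg m⁻³ over Δz = 135 − 92 = 43 m.
N² = (9.8/998.26) × (0.62/43) = 1.4155 × 10⁻⁴ s⁻².
N = √(1.4155 × 10⁻⁴) = 0.011897 rad s⁻¹, so T = 2π/N = 528.13 s = 8.8022 min ≈ 8.80 min.
N² > 0, so the interval is statically stable.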